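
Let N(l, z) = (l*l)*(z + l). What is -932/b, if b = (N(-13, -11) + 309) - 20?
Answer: 932/3767 ≈ 0.24741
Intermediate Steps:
N(l, z) = l²*(l + z)
b = -3767 (b = ((-13)²*(-13 - 11) + 309) - 20 = (169*(-24) + 309) - 20 = (-4056 + 309) - 20 = -3747 - 20 = -3767)
-932/b = -932/(-3767) = -932*(-1/3767) = 932/3767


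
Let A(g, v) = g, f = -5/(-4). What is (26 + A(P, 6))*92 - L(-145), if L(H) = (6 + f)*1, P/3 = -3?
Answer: 6227/4 ≈ 1556.8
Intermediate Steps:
P = -9 (P = 3*(-3) = -9)
f = 5/4 (f = -5*(-¼) = 5/4 ≈ 1.2500)
L(H) = 29/4 (L(H) = (6 + 5/4)*1 = (29/4)*1 = 29/4)
(26 + A(P, 6))*92 - L(-145) = (26 - 9)*92 - 1*29/4 = 17*92 - 29/4 = 1564 - 29/4 = 6227/4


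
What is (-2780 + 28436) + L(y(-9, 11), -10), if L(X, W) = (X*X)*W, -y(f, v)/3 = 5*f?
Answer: -156594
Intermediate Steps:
y(f, v) = -15*f
L(X, W) = W*X² (L(X, W) = X²*W = W*X²)
(-2780 + 28436) + L(y(-9, 11), -10) = (-2780 + 28436) - 10*(-15*(-9))² = 25656 - 10*135² = 25656 - 10*18225 = 25656 - 182250 = -156594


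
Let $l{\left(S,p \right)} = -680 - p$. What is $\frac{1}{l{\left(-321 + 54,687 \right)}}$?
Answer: $- \frac{1}{1367} \approx -0.00073153$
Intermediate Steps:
$\frac{1}{l{\left(-321 + 54,687 \right)}} = \frac{1}{-680 - 687} = \frac{1}{-1367} = - \frac{1}{1367}$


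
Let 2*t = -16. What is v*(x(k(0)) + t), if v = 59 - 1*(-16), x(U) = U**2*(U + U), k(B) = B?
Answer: -600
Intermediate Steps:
t = -8 (t = (1/2)*(-16) = -8)
x(U) = 2*U**3 (x(U) = U**2*(2*U) = 2*U**3)
v = 75 (v = 59 + 16 = 75)
v*(x(k(0)) + t) = 75*(2*0**3 - 8) = 75*(2*0 - 8) = 75*(0 - 8) = 75*(-8) = -600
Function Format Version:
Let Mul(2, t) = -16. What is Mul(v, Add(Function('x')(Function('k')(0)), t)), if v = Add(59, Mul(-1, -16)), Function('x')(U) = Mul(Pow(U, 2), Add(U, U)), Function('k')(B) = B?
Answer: -600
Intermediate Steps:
t = -8 (t = Mul(Rational(1, 2), -16) = -8)
Function('x')(U) = Mul(2, Pow(U, 3)) (Function('x')(U) = Mul(Pow(U, 2), Mul(2, U)) = Mul(2, Pow(U, 3)))
v = 75 (v = Add(59, 16) = 75)
Mul(v, Add(Function('x')(Function('k')(0)), t)) = Mul(75, Add(Mul(2, Pow(0, 3)), -8)) = Mul(75, Add(Mul(2, 0), -8)) = Mul(75, Add(0, -8)) = Mul(75, -8) = -600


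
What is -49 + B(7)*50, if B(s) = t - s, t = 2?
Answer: -299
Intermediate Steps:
B(s) = 2 - s
-49 + B(7)*50 = -49 + (2 - 1*7)*50 = -49 + (2 - 7)*50 = -49 - 5*50 = -49 - 250 = -299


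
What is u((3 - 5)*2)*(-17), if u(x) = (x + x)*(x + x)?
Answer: -1088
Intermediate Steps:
u(x) = 4*x**2 (u(x) = (2*x)*(2*x) = 4*x**2)
u((3 - 5)*2)*(-17) = (4*((3 - 5)*2)**2)*(-17) = (4*(-2*2)**2)*(-17) = (4*(-4)**2)*(-17) = (4*16)*(-17) = 64*(-17) = -1088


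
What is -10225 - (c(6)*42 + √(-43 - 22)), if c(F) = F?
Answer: -10477 - I*√65 ≈ -10477.0 - 8.0623*I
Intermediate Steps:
-10225 - (c(6)*42 + √(-43 - 22)) = -10225 - (6*42 + √(-43 - 22)) = -10225 - (252 + √(-65)) = -10225 - (252 + I*√65) = -10225 + (-252 - I*√65) = -10477 - I*√65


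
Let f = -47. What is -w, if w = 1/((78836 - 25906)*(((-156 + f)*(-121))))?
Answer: -1/1300119590 ≈ -7.6916e-10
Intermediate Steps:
w = 1/1300119590 (w = 1/((78836 - 25906)*(((-156 - 47)*(-121)))) = 1/(52930*((-203*(-121)))) = (1/52930)/24563 = (1/52930)*(1/24563) = 1/1300119590 ≈ 7.6916e-10)
-w = -1*1/1300119590 = -1/1300119590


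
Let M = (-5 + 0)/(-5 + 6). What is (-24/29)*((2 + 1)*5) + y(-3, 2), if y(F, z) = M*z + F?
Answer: -737/29 ≈ -25.414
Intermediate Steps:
M = -5 (M = -5/1 = -5*1 = -5)
y(F, z) = F - 5*z (y(F, z) = -5*z + F = F - 5*z)
(-24/29)*((2 + 1)*5) + y(-3, 2) = (-24/29)*((2 + 1)*5) + (-3 - 5*2) = (-24*1/29)*(3*5) + (-3 - 10) = -24/29*15 - 13 = -360/29 - 13 = -737/29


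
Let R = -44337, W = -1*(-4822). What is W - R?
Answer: 49159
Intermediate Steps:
W = 4822
W - R = 4822 - 1*(-44337) = 4822 + 44337 = 49159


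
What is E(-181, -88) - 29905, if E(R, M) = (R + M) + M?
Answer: -30262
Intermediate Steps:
E(R, M) = R + 2*M (E(R, M) = (M + R) + M = R + 2*M)
E(-181, -88) - 29905 = (-181 + 2*(-88)) - 29905 = (-181 - 176) - 29905 = -357 - 29905 = -30262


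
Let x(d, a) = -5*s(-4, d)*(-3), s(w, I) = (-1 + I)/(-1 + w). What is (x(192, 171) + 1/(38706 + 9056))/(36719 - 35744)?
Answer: -1094705/1862718 ≈ -0.58769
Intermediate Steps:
s(w, I) = (-1 + I)/(-1 + w)
x(d, a) = 3 - 3*d (x(d, a) = -5*(-1 + d)/(-1 - 4)*(-3) = -5*(-1 + d)/(-5)*(-3) = -(-1)*(-1 + d)*(-3) = -5*(1/5 - d/5)*(-3) = (-1 + d)*(-3) = 3 - 3*d)
(x(192, 171) + 1/(38706 + 9056))/(36719 - 35744) = ((3 - 3*192) + 1/(38706 + 9056))/(36719 - 35744) = ((3 - 576) + 1/47762)/975 = (-573 + 1/47762)*(1/975) = -27367625/47762*1/975 = -1094705/1862718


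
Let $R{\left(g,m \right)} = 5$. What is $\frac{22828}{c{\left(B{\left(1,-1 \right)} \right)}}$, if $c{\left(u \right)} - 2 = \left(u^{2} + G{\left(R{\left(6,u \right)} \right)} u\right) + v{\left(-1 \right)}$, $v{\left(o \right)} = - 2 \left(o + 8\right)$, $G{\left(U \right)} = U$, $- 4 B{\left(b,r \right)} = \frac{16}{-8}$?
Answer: $- \frac{91312}{37} \approx -2467.9$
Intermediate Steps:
$B{\left(b,r \right)} = \frac{1}{2}$ ($B{\left(b,r \right)} = - \frac{16 \frac{1}{-8}}{4} = - \frac{16 \left(- \frac{1}{8}\right)}{4} = \left(- \frac{1}{4}\right) \left(-2\right) = \frac{1}{2}$)
$v{\left(o \right)} = -16 - 2 o$ ($v{\left(o \right)} = - 2 \left(8 + o\right) = -16 - 2 o$)
$c{\left(u \right)} = -12 + u^{2} + 5 u$ ($c{\left(u \right)} = 2 - \left(14 - u^{2} - 5 u\right) = 2 + \left(-14 + u^{2} + 5 u\right) = -12 + u^{2} + 5 u$)
$\frac{22828}{c{\left(B{\left(1,-1 \right)} \right)}} = \frac{22828}{-12 + \left(\frac{1}{2}\right)^{2} + 5 \cdot \frac{1}{2}} = \frac{22828}{-12 + \frac{1}{4} + \frac{5}{2}} = \frac{22828}{- \frac{37}{4}} = 22828 \left(- \frac{4}{37}\right) = - \frac{91312}{37}$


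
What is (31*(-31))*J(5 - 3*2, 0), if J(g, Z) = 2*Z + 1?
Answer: -961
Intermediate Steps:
J(g, Z) = 1 + 2*Z
(31*(-31))*J(5 - 3*2, 0) = (31*(-31))*(1 + 2*0) = -961*(1 + 0) = -961*1 = -961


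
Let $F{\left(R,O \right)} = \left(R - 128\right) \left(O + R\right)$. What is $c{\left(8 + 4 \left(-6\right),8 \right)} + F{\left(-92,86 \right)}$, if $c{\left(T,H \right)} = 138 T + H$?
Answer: $-880$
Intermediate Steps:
$F{\left(R,O \right)} = \left(-128 + R\right) \left(O + R\right)$
$c{\left(T,H \right)} = H + 138 T$
$c{\left(8 + 4 \left(-6\right),8 \right)} + F{\left(-92,86 \right)} = \left(8 + 138 \left(8 + 4 \left(-6\right)\right)\right) + \left(\left(-92\right)^{2} - 11008 - -11776 + 86 \left(-92\right)\right) = \left(8 + 138 \left(8 - 24\right)\right) + \left(8464 - 11008 + 11776 - 7912\right) = \left(8 + 138 \left(-16\right)\right) + 1320 = \left(8 - 2208\right) + 1320 = -2200 + 1320 = -880$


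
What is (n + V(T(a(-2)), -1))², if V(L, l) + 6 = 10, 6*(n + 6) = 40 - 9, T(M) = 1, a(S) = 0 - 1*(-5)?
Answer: 361/36 ≈ 10.028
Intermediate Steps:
a(S) = 5 (a(S) = 0 + 5 = 5)
n = -⅚ (n = -6 + (40 - 9)/6 = -6 + (⅙)*31 = -6 + 31/6 = -⅚ ≈ -0.83333)
V(L, l) = 4 (V(L, l) = -6 + 10 = 4)
(n + V(T(a(-2)), -1))² = (-⅚ + 4)² = (19/6)² = 361/36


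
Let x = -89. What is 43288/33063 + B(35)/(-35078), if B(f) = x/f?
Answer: 53148918847/40592436990 ≈ 1.3093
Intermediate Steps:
B(f) = -89/f
43288/33063 + B(35)/(-35078) = 43288/33063 - 89/35/(-35078) = 43288*(1/33063) - 89*1/35*(-1/35078) = 43288/33063 - 89/35*(-1/35078) = 43288/33063 + 89/1227730 = 53148918847/40592436990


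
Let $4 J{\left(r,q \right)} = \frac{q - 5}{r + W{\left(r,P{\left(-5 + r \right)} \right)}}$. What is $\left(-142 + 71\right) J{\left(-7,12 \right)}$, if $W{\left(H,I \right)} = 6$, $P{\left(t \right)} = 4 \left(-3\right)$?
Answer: $\frac{497}{4} \approx 124.25$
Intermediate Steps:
$P{\left(t \right)} = -12$
$J{\left(r,q \right)} = \frac{-5 + q}{4 \left(6 + r\right)}$ ($J{\left(r,q \right)} = \frac{\left(q - 5\right) \frac{1}{r + 6}}{4} = \frac{\left(-5 + q\right) \frac{1}{6 + r}}{4} = \frac{\frac{1}{6 + r} \left(-5 + q\right)}{4} = \frac{-5 + q}{4 \left(6 + r\right)}$)
$\left(-142 + 71\right) J{\left(-7,12 \right)} = \left(-142 + 71\right) \frac{-5 + 12}{4 \left(6 - 7\right)} = - 71 \cdot \frac{1}{4} \frac{1}{-1} \cdot 7 = - 71 \cdot \frac{1}{4} \left(-1\right) 7 = \left(-71\right) \left(- \frac{7}{4}\right) = \frac{497}{4}$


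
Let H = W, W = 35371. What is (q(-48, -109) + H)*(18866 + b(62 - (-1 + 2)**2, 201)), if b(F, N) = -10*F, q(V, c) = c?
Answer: 643743072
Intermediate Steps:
H = 35371
(q(-48, -109) + H)*(18866 + b(62 - (-1 + 2)**2, 201)) = (-109 + 35371)*(18866 - 10*(62 - (-1 + 2)**2)) = 35262*(18866 - 10*(62 - 1*1**2)) = 35262*(18866 - 10*(62 - 1*1)) = 35262*(18866 - 10*(62 - 1)) = 35262*(18866 - 10*61) = 35262*(18866 - 610) = 35262*18256 = 643743072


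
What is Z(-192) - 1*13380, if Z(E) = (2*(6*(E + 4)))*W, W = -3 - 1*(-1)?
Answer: -8868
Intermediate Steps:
W = -2 (W = -3 + 1 = -2)
Z(E) = -96 - 24*E (Z(E) = (2*(6*(E + 4)))*(-2) = (2*(6*(4 + E)))*(-2) = (2*(24 + 6*E))*(-2) = (48 + 12*E)*(-2) = -96 - 24*E)
Z(-192) - 1*13380 = (-96 - 24*(-192)) - 1*13380 = (-96 + 4608) - 13380 = 4512 - 13380 = -8868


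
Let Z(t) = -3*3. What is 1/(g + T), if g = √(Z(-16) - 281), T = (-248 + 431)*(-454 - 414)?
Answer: -79422/12615708313 - I*√290/25231416626 ≈ -6.2955e-6 - 6.7493e-10*I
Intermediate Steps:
T = -158844 (T = 183*(-868) = -158844)
Z(t) = -9
g = I*√290 (g = √(-9 - 281) = √(-290) = I*√290 ≈ 17.029*I)
1/(g + T) = 1/(I*√290 - 158844) = 1/(-158844 + I*√290)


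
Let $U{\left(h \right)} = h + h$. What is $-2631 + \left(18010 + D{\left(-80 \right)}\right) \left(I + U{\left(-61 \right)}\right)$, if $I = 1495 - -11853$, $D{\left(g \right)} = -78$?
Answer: $237166001$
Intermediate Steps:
$I = 13348$ ($I = 1495 + 11853 = 13348$)
$U{\left(h \right)} = 2 h$
$-2631 + \left(18010 + D{\left(-80 \right)}\right) \left(I + U{\left(-61 \right)}\right) = -2631 + \left(18010 - 78\right) \left(13348 + 2 \left(-61\right)\right) = -2631 + 17932 \left(13348 - 122\right) = -2631 + 17932 \cdot 13226 = -2631 + 237168632 = 237166001$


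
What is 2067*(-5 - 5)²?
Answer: 206700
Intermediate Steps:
2067*(-5 - 5)² = 2067*(-10)² = 2067*100 = 206700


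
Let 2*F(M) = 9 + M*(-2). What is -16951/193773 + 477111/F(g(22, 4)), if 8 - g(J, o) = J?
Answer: 184901832419/7169601 ≈ 25790.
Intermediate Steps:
g(J, o) = 8 - J
F(M) = 9/2 - M (F(M) = (9 + M*(-2))/2 = (9 - 2*M)/2 = 9/2 - M)
-16951/193773 + 477111/F(g(22, 4)) = -16951/193773 + 477111/(9/2 - (8 - 1*22)) = -16951*1/193773 + 477111/(9/2 - (8 - 22)) = -16951/193773 + 477111/(9/2 - 1*(-14)) = -16951/193773 + 477111/(9/2 + 14) = -16951/193773 + 477111/(37/2) = -16951/193773 + 477111*(2/37) = -16951/193773 + 954222/37 = 184901832419/7169601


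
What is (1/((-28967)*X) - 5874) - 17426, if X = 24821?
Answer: -16752464833101/718989907 ≈ -23300.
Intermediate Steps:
(1/((-28967)*X) - 5874) - 17426 = (1/(-28967*24821) - 5874) - 17426 = (-1/28967*1/24821 - 5874) - 17426 = (-1/718989907 - 5874) - 17426 = -4223346713719/718989907 - 17426 = -16752464833101/718989907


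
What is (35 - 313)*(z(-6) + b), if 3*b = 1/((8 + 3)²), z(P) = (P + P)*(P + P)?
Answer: -14531894/363 ≈ -40033.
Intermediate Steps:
z(P) = 4*P² (z(P) = (2*P)*(2*P) = 4*P²)
b = 1/363 (b = 1/(3*((8 + 3)²)) = 1/(3*(11²)) = (⅓)/121 = (⅓)*(1/121) = 1/363 ≈ 0.0027548)
(35 - 313)*(z(-6) + b) = (35 - 313)*(4*(-6)² + 1/363) = -278*(4*36 + 1/363) = -278*(144 + 1/363) = -278*52273/363 = -14531894/363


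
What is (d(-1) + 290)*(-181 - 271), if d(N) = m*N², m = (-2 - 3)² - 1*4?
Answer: -140572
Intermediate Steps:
m = 21 (m = (-5)² - 4 = 25 - 4 = 21)
d(N) = 21*N²
(d(-1) + 290)*(-181 - 271) = (21*(-1)² + 290)*(-181 - 271) = (21*1 + 290)*(-452) = (21 + 290)*(-452) = 311*(-452) = -140572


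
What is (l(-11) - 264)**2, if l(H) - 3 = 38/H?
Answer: 8462281/121 ≈ 69936.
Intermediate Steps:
l(H) = 3 + 38/H
(l(-11) - 264)**2 = ((3 + 38/(-11)) - 264)**2 = ((3 + 38*(-1/11)) - 264)**2 = ((3 - 38/11) - 264)**2 = (-5/11 - 264)**2 = (-2909/11)**2 = 8462281/121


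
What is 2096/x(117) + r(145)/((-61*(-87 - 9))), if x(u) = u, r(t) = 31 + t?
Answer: 256141/14274 ≈ 17.945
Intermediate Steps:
2096/x(117) + r(145)/((-61*(-87 - 9))) = 2096/117 + (31 + 145)/((-61*(-87 - 9))) = 2096*(1/117) + 176/((-61*(-96))) = 2096/117 + 176/5856 = 2096/117 + 176*(1/5856) = 2096/117 + 11/366 = 256141/14274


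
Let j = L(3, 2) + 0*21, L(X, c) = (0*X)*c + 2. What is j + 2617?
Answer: 2619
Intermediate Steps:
L(X, c) = 2 (L(X, c) = 0*c + 2 = 0 + 2 = 2)
j = 2 (j = 2 + 0*21 = 2 + 0 = 2)
j + 2617 = 2 + 2617 = 2619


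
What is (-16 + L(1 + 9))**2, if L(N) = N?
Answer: 36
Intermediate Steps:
(-16 + L(1 + 9))**2 = (-16 + (1 + 9))**2 = (-16 + 10)**2 = (-6)**2 = 36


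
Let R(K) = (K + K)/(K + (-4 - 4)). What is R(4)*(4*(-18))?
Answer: 144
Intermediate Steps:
R(K) = 2*K/(-8 + K) (R(K) = (2*K)/(K - 8) = (2*K)/(-8 + K) = 2*K/(-8 + K))
R(4)*(4*(-18)) = (2*4/(-8 + 4))*(4*(-18)) = (2*4/(-4))*(-72) = (2*4*(-¼))*(-72) = -2*(-72) = 144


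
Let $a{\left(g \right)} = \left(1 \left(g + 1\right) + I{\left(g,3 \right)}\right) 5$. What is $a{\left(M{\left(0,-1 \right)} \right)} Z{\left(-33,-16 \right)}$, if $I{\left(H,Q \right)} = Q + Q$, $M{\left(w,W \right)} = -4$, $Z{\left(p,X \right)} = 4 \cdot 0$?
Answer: $0$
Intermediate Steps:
$Z{\left(p,X \right)} = 0$
$I{\left(H,Q \right)} = 2 Q$
$a{\left(g \right)} = 35 + 5 g$ ($a{\left(g \right)} = \left(1 \left(g + 1\right) + 2 \cdot 3\right) 5 = \left(1 \left(1 + g\right) + 6\right) 5 = \left(\left(1 + g\right) + 6\right) 5 = \left(7 + g\right) 5 = 35 + 5 g$)
$a{\left(M{\left(0,-1 \right)} \right)} Z{\left(-33,-16 \right)} = \left(35 + 5 \left(-4\right)\right) 0 = \left(35 - 20\right) 0 = 15 \cdot 0 = 0$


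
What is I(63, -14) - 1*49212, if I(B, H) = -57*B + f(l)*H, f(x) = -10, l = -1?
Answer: -52663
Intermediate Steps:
I(B, H) = -57*B - 10*H
I(63, -14) - 1*49212 = (-57*63 - 10*(-14)) - 1*49212 = (-3591 + 140) - 49212 = -3451 - 49212 = -52663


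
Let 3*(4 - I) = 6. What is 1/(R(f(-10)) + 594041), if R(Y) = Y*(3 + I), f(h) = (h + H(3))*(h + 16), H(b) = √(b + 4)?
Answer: 593741/352528368781 - 30*√7/352528368781 ≈ 1.6840e-6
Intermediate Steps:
H(b) = √(4 + b)
I = 2 (I = 4 - ⅓*6 = 4 - 2 = 2)
f(h) = (16 + h)*(h + √7) (f(h) = (h + √(4 + 3))*(h + 16) = (h + √7)*(16 + h) = (16 + h)*(h + √7))
R(Y) = 5*Y (R(Y) = Y*(3 + 2) = Y*5 = 5*Y)
1/(R(f(-10)) + 594041) = 1/(5*((-10)² + 16*(-10) + 16*√7 - 10*√7) + 594041) = 1/(5*(100 - 160 + 16*√7 - 10*√7) + 594041) = 1/(5*(-60 + 6*√7) + 594041) = 1/((-300 + 30*√7) + 594041) = 1/(593741 + 30*√7)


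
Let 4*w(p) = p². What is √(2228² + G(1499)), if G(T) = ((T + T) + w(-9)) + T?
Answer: √19874005/2 ≈ 2229.0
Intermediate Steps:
w(p) = p²/4
G(T) = 81/4 + 3*T (G(T) = ((T + T) + (¼)*(-9)²) + T = (2*T + (¼)*81) + T = (2*T + 81/4) + T = (81/4 + 2*T) + T = 81/4 + 3*T)
√(2228² + G(1499)) = √(2228² + (81/4 + 3*1499)) = √(4963984 + (81/4 + 4497)) = √(4963984 + 18069/4) = √(19874005/4) = √19874005/2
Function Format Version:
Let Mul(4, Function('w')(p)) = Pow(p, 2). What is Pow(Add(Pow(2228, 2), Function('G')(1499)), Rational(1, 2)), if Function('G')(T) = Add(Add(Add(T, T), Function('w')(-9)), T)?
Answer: Mul(Rational(1, 2), Pow(19874005, Rational(1, 2))) ≈ 2229.0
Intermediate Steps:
Function('w')(p) = Mul(Rational(1, 4), Pow(p, 2))
Function('G')(T) = Add(Rational(81, 4), Mul(3, T)) (Function('G')(T) = Add(Add(Add(T, T), Mul(Rational(1, 4), Pow(-9, 2))), T) = Add(Add(Mul(2, T), Mul(Rational(1, 4), 81)), T) = Add(Add(Mul(2, T), Rational(81, 4)), T) = Add(Add(Rational(81, 4), Mul(2, T)), T) = Add(Rational(81, 4), Mul(3, T)))
Pow(Add(Pow(2228, 2), Function('G')(1499)), Rational(1, 2)) = Pow(Add(Pow(2228, 2), Add(Rational(81, 4), Mul(3, 1499))), Rational(1, 2)) = Pow(Add(4963984, Add(Rational(81, 4), 4497)), Rational(1, 2)) = Pow(Add(4963984, Rational(18069, 4)), Rational(1, 2)) = Pow(Rational(19874005, 4), Rational(1, 2)) = Mul(Rational(1, 2), Pow(19874005, Rational(1, 2)))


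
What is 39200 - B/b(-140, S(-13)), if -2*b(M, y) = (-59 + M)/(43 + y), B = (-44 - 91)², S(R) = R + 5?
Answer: 6525050/199 ≈ 32789.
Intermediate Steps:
S(R) = 5 + R
B = 18225 (B = (-135)² = 18225)
b(M, y) = -(-59 + M)/(2*(43 + y))
39200 - B/b(-140, S(-13)) = 39200 - 18225/((59 - 1*(-140))/(2*(43 + (5 - 13)))) = 39200 - 18225/((59 + 140)/(2*(43 - 8))) = 39200 - 18225/((½)*199/35) = 39200 - 18225/((½)*(1/35)*199) = 39200 - 18225/199/70 = 39200 - 18225*70/199 = 39200 - 1*1275750/199 = 39200 - 1275750/199 = 6525050/199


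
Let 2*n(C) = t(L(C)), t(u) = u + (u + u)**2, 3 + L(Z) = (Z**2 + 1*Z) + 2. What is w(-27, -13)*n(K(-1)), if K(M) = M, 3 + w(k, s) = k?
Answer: -45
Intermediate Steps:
w(k, s) = -3 + k
L(Z) = -1 + Z + Z**2 (L(Z) = -3 + ((Z**2 + 1*Z) + 2) = -3 + ((Z**2 + Z) + 2) = -3 + ((Z + Z**2) + 2) = -3 + (2 + Z + Z**2) = -1 + Z + Z**2)
t(u) = u + 4*u**2 (t(u) = u + (2*u)**2 = u + 4*u**2)
n(C) = (-1 + C + C**2)*(-3 + 4*C + 4*C**2)/2 (n(C) = ((-1 + C + C**2)*(1 + 4*(-1 + C + C**2)))/2 = ((-1 + C + C**2)*(1 + (-4 + 4*C + 4*C**2)))/2 = ((-1 + C + C**2)*(-3 + 4*C + 4*C**2))/2 = (-1 + C + C**2)*(-3 + 4*C + 4*C**2)/2)
w(-27, -13)*n(K(-1)) = (-3 - 27)*((-1 - 1 + (-1)**2)*(-3 + 4*(-1) + 4*(-1)**2)/2) = -15*(-1 - 1 + 1)*(-3 - 4 + 4*1) = -15*(-1)*(-3 - 4 + 4) = -15*(-1)*(-3) = -30*3/2 = -45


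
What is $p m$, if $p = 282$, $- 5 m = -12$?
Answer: $\frac{3384}{5} \approx 676.8$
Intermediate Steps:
$m = \frac{12}{5}$ ($m = \left(- \frac{1}{5}\right) \left(-12\right) = \frac{12}{5} \approx 2.4$)
$p m = 282 \cdot \frac{12}{5} = \frac{3384}{5}$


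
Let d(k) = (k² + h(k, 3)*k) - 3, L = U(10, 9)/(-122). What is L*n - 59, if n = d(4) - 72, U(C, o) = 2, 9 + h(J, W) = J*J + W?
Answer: -3580/61 ≈ -58.689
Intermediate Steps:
h(J, W) = -9 + W + J² (h(J, W) = -9 + (J*J + W) = -9 + (J² + W) = -9 + (W + J²) = -9 + W + J²)
L = -1/61 (L = 2/(-122) = 2*(-1/122) = -1/61 ≈ -0.016393)
d(k) = -3 + k² + k*(-6 + k²) (d(k) = (k² + (-9 + 3 + k²)*k) - 3 = (k² + (-6 + k²)*k) - 3 = (k² + k*(-6 + k²)) - 3 = -3 + k² + k*(-6 + k²))
n = -19 (n = (-3 + 4² + 4*(-6 + 4²)) - 72 = (-3 + 16 + 4*(-6 + 16)) - 72 = (-3 + 16 + 4*10) - 72 = (-3 + 16 + 40) - 72 = 53 - 72 = -19)
L*n - 59 = -1/61*(-19) - 59 = 19/61 - 59 = -3580/61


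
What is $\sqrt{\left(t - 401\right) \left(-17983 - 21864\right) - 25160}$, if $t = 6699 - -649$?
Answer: $i \sqrt{276842269} \approx 16639.0 i$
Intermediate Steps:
$t = 7348$ ($t = 6699 + 649 = 7348$)
$\sqrt{\left(t - 401\right) \left(-17983 - 21864\right) - 25160} = \sqrt{\left(7348 - 401\right) \left(-17983 - 21864\right) - 25160} = \sqrt{6947 \left(-39847\right) - 25160} = \sqrt{-276817109 - 25160} = \sqrt{-276842269} = i \sqrt{276842269}$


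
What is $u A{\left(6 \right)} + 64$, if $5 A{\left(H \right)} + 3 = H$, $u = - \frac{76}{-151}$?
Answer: $\frac{48548}{755} \approx 64.302$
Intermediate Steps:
$u = \frac{76}{151}$ ($u = \left(-76\right) \left(- \frac{1}{151}\right) = \frac{76}{151} \approx 0.50331$)
$A{\left(H \right)} = - \frac{3}{5} + \frac{H}{5}$
$u A{\left(6 \right)} + 64 = \frac{76 \left(- \frac{3}{5} + \frac{1}{5} \cdot 6\right)}{151} + 64 = \frac{76 \left(- \frac{3}{5} + \frac{6}{5}\right)}{151} + 64 = \frac{76}{151} \cdot \frac{3}{5} + 64 = \frac{228}{755} + 64 = \frac{48548}{755}$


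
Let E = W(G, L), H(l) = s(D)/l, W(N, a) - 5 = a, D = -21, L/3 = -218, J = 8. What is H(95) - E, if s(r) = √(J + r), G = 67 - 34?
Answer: 649 + I*√13/95 ≈ 649.0 + 0.037953*I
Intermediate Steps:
L = -654 (L = 3*(-218) = -654)
G = 33
W(N, a) = 5 + a
s(r) = √(8 + r)
H(l) = I*√13/l (H(l) = √(8 - 21)/l = √(-13)/l = (I*√13)/l = I*√13/l)
E = -649 (E = 5 - 654 = -649)
H(95) - E = I*√13/95 - 1*(-649) = I*√13*(1/95) + 649 = I*√13/95 + 649 = 649 + I*√13/95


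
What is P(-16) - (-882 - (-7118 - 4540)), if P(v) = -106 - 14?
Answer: -10896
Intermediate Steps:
P(v) = -120
P(-16) - (-882 - (-7118 - 4540)) = -120 - (-882 - (-7118 - 4540)) = -120 - (-882 - 1*(-11658)) = -120 - (-882 + 11658) = -120 - 1*10776 = -120 - 10776 = -10896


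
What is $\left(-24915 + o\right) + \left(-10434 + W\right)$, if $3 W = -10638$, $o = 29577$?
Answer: $-9318$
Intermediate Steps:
$W = -3546$ ($W = \frac{1}{3} \left(-10638\right) = -3546$)
$\left(-24915 + o\right) + \left(-10434 + W\right) = \left(-24915 + 29577\right) - 13980 = 4662 - 13980 = -9318$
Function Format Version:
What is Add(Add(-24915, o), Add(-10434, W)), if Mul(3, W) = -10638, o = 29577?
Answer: -9318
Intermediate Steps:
W = -3546 (W = Mul(Rational(1, 3), -10638) = -3546)
Add(Add(-24915, o), Add(-10434, W)) = Add(Add(-24915, 29577), Add(-10434, -3546)) = Add(4662, -13980) = -9318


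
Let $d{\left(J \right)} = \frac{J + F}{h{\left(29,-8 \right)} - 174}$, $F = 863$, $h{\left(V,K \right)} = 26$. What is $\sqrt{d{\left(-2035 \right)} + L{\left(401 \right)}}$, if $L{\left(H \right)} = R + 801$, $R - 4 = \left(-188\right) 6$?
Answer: $\frac{i \sqrt{431346}}{37} \approx 17.751 i$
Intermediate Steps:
$R = -1124$ ($R = 4 - 1128 = -1124$)
$d{\left(J \right)} = - \frac{863}{148} - \frac{J}{148}$ ($d{\left(J \right)} = \frac{J + 863}{26 - 174} = \frac{863 + J}{-148} = \left(863 + J\right) \left(- \frac{1}{148}\right) = - \frac{863}{148} - \frac{J}{148}$)
$L{\left(H \right)} = -323$ ($L{\left(H \right)} = -1124 + 801 = -323$)
$\sqrt{d{\left(-2035 \right)} + L{\left(401 \right)}} = \sqrt{\left(- \frac{863}{148} - - \frac{55}{4}\right) - 323} = \sqrt{\left(- \frac{863}{148} + \frac{55}{4}\right) - 323} = \sqrt{\frac{293}{37} - 323} = \sqrt{- \frac{11658}{37}} = \frac{i \sqrt{431346}}{37}$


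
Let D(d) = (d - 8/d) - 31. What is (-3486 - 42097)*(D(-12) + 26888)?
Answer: -3671118071/3 ≈ -1.2237e+9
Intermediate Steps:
D(d) = -31 + d - 8/d
(-3486 - 42097)*(D(-12) + 26888) = (-3486 - 42097)*((-31 - 12 - 8/(-12)) + 26888) = -45583*((-31 - 12 - 8*(-1/12)) + 26888) = -45583*((-31 - 12 + ⅔) + 26888) = -45583*(-127/3 + 26888) = -45583*80537/3 = -3671118071/3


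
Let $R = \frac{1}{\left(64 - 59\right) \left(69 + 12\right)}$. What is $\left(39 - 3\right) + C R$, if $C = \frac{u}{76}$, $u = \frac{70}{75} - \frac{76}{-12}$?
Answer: $\frac{16621309}{461700} \approx 36.0$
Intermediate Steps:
$u = \frac{109}{15}$ ($u = 70 \cdot \frac{1}{75} - - \frac{19}{3} = \frac{14}{15} + \frac{19}{3} = \frac{109}{15} \approx 7.2667$)
$R = \frac{1}{405}$ ($R = \frac{1}{5 \cdot 81} = \frac{1}{405} \approx 0.0024691$)
$C = \frac{109}{1140}$ ($C = \frac{109}{15 \cdot 76} = \frac{109}{15} \cdot \frac{1}{76} = \frac{109}{1140} \approx 0.095614$)
$\left(39 - 3\right) + C R = \left(39 - 3\right) + \frac{109}{1140} \cdot \frac{1}{405} = 36 + \frac{109}{461700} = \frac{16621309}{461700}$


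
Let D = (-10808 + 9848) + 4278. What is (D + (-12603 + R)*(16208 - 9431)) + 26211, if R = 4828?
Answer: -52661646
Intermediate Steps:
D = 3318 (D = -960 + 4278 = 3318)
(D + (-12603 + R)*(16208 - 9431)) + 26211 = (3318 + (-12603 + 4828)*(16208 - 9431)) + 26211 = (3318 - 7775*6777) + 26211 = (3318 - 52691175) + 26211 = -52687857 + 26211 = -52661646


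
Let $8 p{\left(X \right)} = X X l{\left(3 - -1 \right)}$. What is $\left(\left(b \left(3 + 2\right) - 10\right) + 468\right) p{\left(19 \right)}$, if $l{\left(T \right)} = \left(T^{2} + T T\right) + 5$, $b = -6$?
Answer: $\frac{1429199}{2} \approx 7.146 \cdot 10^{5}$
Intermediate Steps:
$l{\left(T \right)} = 5 + 2 T^{2}$ ($l{\left(T \right)} = \left(T^{2} + T^{2}\right) + 5 = 2 T^{2} + 5 = 5 + 2 T^{2}$)
$p{\left(X \right)} = \frac{37 X^{2}}{8}$ ($p{\left(X \right)} = \frac{X X \left(5 + 2 \left(3 - -1\right)^{2}\right)}{8} = \frac{X^{2} \left(5 + 2 \left(3 + 1\right)^{2}\right)}{8} = \frac{X^{2} \left(5 + 2 \cdot 4^{2}\right)}{8} = \frac{X^{2} \left(5 + 2 \cdot 16\right)}{8} = \frac{X^{2} \left(5 + 32\right)}{8} = \frac{X^{2} \cdot 37}{8} = \frac{37 X^{2}}{8}$)
$\left(\left(b \left(3 + 2\right) - 10\right) + 468\right) p{\left(19 \right)} = \left(\left(- 6 \left(3 + 2\right) - 10\right) + 468\right) \frac{37 \cdot 19^{2}}{8} = \left(\left(\left(-6\right) 5 - 10\right) + 468\right) \frac{37}{8} \cdot 361 = \left(\left(-30 - 10\right) + 468\right) \frac{13357}{8} = \left(-40 + 468\right) \frac{13357}{8} = 428 \cdot \frac{13357}{8} = \frac{1429199}{2}$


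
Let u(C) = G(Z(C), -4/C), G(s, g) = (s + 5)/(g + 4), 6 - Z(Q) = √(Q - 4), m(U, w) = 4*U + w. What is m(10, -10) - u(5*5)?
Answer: 2605/96 + 25*√21/96 ≈ 28.329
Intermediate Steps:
m(U, w) = w + 4*U
Z(Q) = 6 - √(-4 + Q) (Z(Q) = 6 - √(Q - 4) = 6 - √(-4 + Q))
G(s, g) = (5 + s)/(4 + g)
u(C) = (11 - √(-4 + C))/(4 - 4/C) (u(C) = (5 + (6 - √(-4 + C)))/(4 - 4/C) = (11 - √(-4 + C))/(4 - 4/C))
m(10, -10) - u(5*5) = (-10 + 4*10) - 5*5*(11 - √(-4 + 5*5))/(4*(-1 + 5*5)) = (-10 + 40) - 25*(11 - √(-4 + 25))/(4*(-1 + 25)) = 30 - 25*(11 - √21)/(4*24) = 30 - (275/96 - 25*√21/96) = 30 + (-275/96 + 25*√21/96) = 2605/96 + 25*√21/96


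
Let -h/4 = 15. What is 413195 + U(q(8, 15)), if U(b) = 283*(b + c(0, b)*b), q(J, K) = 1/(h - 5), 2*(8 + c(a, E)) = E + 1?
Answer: 1745868584/4225 ≈ 4.1322e+5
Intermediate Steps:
h = -60 (h = -4*15 = -60)
c(a, E) = -15/2 + E/2 (c(a, E) = -8 + (E + 1)/2 = -8 + (1 + E)/2 = -8 + (1/2 + E/2) = -15/2 + E/2)
q(J, K) = -1/65 (q(J, K) = 1/(-60 - 5) = 1/(-65) = -1/65)
U(b) = 283*b + 283*b*(-15/2 + b/2) (U(b) = 283*(b + (-15/2 + b/2)*b) = 283*(b + b*(-15/2 + b/2)) = 283*b + 283*b*(-15/2 + b/2))
413195 + U(q(8, 15)) = 413195 + (283/2)*(-1/65)*(-13 - 1/65) = 413195 + (283/2)*(-1/65)*(-846/65) = 413195 + 119709/4225 = 1745868584/4225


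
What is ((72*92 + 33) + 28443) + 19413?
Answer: 54513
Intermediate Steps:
((72*92 + 33) + 28443) + 19413 = ((6624 + 33) + 28443) + 19413 = (6657 + 28443) + 19413 = 35100 + 19413 = 54513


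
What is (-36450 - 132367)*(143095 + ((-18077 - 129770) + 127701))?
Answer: -20755881333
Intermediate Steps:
(-36450 - 132367)*(143095 + ((-18077 - 129770) + 127701)) = -168817*(143095 + (-147847 + 127701)) = -168817*(143095 - 20146) = -168817*122949 = -20755881333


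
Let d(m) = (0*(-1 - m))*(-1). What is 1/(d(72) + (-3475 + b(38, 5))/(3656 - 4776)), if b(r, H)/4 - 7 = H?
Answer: 1120/3427 ≈ 0.32682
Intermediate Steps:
b(r, H) = 28 + 4*H
d(m) = 0 (d(m) = 0*(-1) = 0)
1/(d(72) + (-3475 + b(38, 5))/(3656 - 4776)) = 1/(0 + (-3475 + (28 + 4*5))/(3656 - 4776)) = 1/(0 + (-3475 + (28 + 20))/(-1120)) = 1/(0 + (-3475 + 48)*(-1/1120)) = 1/(0 - 3427*(-1/1120)) = 1/(0 + 3427/1120) = 1/(3427/1120) = 1120/3427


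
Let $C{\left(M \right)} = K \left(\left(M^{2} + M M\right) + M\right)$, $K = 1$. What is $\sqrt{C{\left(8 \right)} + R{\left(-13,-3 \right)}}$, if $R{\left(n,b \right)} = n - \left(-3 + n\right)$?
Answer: $\sqrt{139} \approx 11.79$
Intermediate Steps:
$R{\left(n,b \right)} = 3$
$C{\left(M \right)} = M + 2 M^{2}$ ($C{\left(M \right)} = 1 \left(\left(M^{2} + M M\right) + M\right) = 1 \left(\left(M^{2} + M^{2}\right) + M\right) = 1 \left(2 M^{2} + M\right) = 1 \left(M + 2 M^{2}\right) = M + 2 M^{2}$)
$\sqrt{C{\left(8 \right)} + R{\left(-13,-3 \right)}} = \sqrt{8 \left(1 + 2 \cdot 8\right) + 3} = \sqrt{8 \left(1 + 16\right) + 3} = \sqrt{8 \cdot 17 + 3} = \sqrt{136 + 3} = \sqrt{139}$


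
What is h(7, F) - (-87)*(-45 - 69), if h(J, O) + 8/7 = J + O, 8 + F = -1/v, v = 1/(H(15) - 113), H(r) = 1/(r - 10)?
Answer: -343257/35 ≈ -9807.3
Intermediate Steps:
H(r) = 1/(-10 + r)
v = -5/564 (v = 1/(1/(-10 + 15) - 113) = 1/(1/5 - 113) = 1/(⅕ - 113) = 1/(-564/5) = -5/564 ≈ -0.0088653)
F = 524/5 (F = -8 - 1/(-5/564) = -8 - 1*(-564/5) = -8 + 564/5 = 524/5 ≈ 104.80)
h(J, O) = -8/7 + J + O (h(J, O) = -8/7 + (J + O) = -8/7 + J + O)
h(7, F) - (-87)*(-45 - 69) = (-8/7 + 7 + 524/5) - (-87)*(-45 - 69) = 3873/35 - (-87)*(-114) = 3873/35 - 1*9918 = 3873/35 - 9918 = -343257/35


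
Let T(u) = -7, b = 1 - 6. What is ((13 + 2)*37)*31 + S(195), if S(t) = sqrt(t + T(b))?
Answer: 17205 + 2*sqrt(47) ≈ 17219.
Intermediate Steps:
b = -5
S(t) = sqrt(-7 + t) (S(t) = sqrt(t - 7) = sqrt(-7 + t))
((13 + 2)*37)*31 + S(195) = ((13 + 2)*37)*31 + sqrt(-7 + 195) = (15*37)*31 + sqrt(188) = 555*31 + 2*sqrt(47) = 17205 + 2*sqrt(47)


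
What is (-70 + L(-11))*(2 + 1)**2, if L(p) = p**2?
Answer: 459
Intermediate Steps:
(-70 + L(-11))*(2 + 1)**2 = (-70 + (-11)**2)*(2 + 1)**2 = (-70 + 121)*3**2 = 51*9 = 459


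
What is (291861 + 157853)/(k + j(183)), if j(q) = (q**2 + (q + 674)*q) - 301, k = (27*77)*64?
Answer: 449714/323075 ≈ 1.3920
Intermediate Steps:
k = 133056 (k = 2079*64 = 133056)
j(q) = -301 + q**2 + q*(674 + q) (j(q) = (q**2 + (674 + q)*q) - 301 = (q**2 + q*(674 + q)) - 301 = -301 + q**2 + q*(674 + q))
(291861 + 157853)/(k + j(183)) = (291861 + 157853)/(133056 + (-301 + 2*183**2 + 674*183)) = 449714/(133056 + (-301 + 2*33489 + 123342)) = 449714/(133056 + (-301 + 66978 + 123342)) = 449714/(133056 + 190019) = 449714/323075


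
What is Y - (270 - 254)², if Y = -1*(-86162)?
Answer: 85906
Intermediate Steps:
Y = 86162
Y - (270 - 254)² = 86162 - (270 - 254)² = 86162 - 1*16² = 86162 - 1*256 = 86162 - 256 = 85906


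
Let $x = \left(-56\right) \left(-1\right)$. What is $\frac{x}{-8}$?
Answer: $-7$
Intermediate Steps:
$x = 56$
$\frac{x}{-8} = \frac{56}{-8} = 56 \left(- \frac{1}{8}\right) = -7$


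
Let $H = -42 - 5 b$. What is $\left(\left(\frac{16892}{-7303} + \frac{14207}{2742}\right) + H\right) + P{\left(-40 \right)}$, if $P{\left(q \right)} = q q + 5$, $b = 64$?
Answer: $\frac{24948294575}{20024826} \approx 1245.9$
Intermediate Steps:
$H = -362$ ($H = -42 - 320 = -362$)
$P{\left(q \right)} = 5 + q^{2}$ ($P{\left(q \right)} = q^{2} + 5 = 5 + q^{2}$)
$\left(\left(\frac{16892}{-7303} + \frac{14207}{2742}\right) + H\right) + P{\left(-40 \right)} = \left(\left(\frac{16892}{-7303} + \frac{14207}{2742}\right) - 362\right) + \left(5 + \left(-40\right)^{2}\right) = \left(\left(16892 \left(- \frac{1}{7303}\right) + 14207 \cdot \frac{1}{2742}\right) - 362\right) + \left(5 + 1600\right) = \left(\left(- \frac{16892}{7303} + \frac{14207}{2742}\right) - 362\right) + 1605 = \left(\frac{57435857}{20024826} - 362\right) + 1605 = - \frac{7191551155}{20024826} + 1605 = \frac{24948294575}{20024826}$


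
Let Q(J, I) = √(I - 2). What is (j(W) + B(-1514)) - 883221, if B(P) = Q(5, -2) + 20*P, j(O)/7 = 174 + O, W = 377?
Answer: -909644 + 2*I ≈ -9.0964e+5 + 2.0*I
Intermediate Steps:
j(O) = 1218 + 7*O (j(O) = 7*(174 + O) = 1218 + 7*O)
Q(J, I) = √(-2 + I)
B(P) = 2*I + 20*P (B(P) = √(-2 - 2) + 20*P = √(-4) + 20*P = 2*I + 20*P)
(j(W) + B(-1514)) - 883221 = ((1218 + 7*377) + (2*I + 20*(-1514))) - 883221 = ((1218 + 2639) + (2*I - 30280)) - 883221 = (3857 + (-30280 + 2*I)) - 883221 = (-26423 + 2*I) - 883221 = -909644 + 2*I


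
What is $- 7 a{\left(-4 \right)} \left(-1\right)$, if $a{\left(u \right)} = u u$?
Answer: $112$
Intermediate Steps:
$a{\left(u \right)} = u^{2}$
$- 7 a{\left(-4 \right)} \left(-1\right) = - 7 \left(-4\right)^{2} \left(-1\right) = \left(-7\right) 16 \left(-1\right) = \left(-112\right) \left(-1\right) = 112$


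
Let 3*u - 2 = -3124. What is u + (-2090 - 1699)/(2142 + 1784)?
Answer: -12268339/11778 ≈ -1041.6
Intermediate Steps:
u = -3122/3 (u = ⅔ + (⅓)*(-3124) = ⅔ - 3124/3 = -3122/3 ≈ -1040.7)
u + (-2090 - 1699)/(2142 + 1784) = -3122/3 + (-2090 - 1699)/(2142 + 1784) = -3122/3 - 3789/3926 = -12268339/11778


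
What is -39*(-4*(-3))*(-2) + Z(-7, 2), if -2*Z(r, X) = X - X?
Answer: 936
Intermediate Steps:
Z(r, X) = 0 (Z(r, X) = -(X - X)/2 = -1/2*0 = 0)
-39*(-4*(-3))*(-2) + Z(-7, 2) = -39*(-4*(-3))*(-2) + 0 = -468*(-2) + 0 = -39*(-24) + 0 = 936 + 0 = 936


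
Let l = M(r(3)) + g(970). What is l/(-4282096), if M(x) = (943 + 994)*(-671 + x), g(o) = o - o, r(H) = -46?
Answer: 106833/329392 ≈ 0.32433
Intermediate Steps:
g(o) = 0
M(x) = -1299727 + 1937*x (M(x) = 1937*(-671 + x) = -1299727 + 1937*x)
l = -1388829 (l = (-1299727 + 1937*(-46)) + 0 = (-1299727 - 89102) + 0 = -1388829 + 0 = -1388829)
l/(-4282096) = -1388829/(-4282096) = -1388829*(-1/4282096) = 106833/329392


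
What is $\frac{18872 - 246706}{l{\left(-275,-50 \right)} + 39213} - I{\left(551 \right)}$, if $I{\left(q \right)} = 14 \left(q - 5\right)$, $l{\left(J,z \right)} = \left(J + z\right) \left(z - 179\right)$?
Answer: $- \frac{434438353}{56819} \approx -7646.0$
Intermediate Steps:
$l{\left(J,z \right)} = \left(-179 + z\right) \left(J + z\right)$ ($l{\left(J,z \right)} = \left(J + z\right) \left(-179 + z\right) = \left(-179 + z\right) \left(J + z\right)$)
$I{\left(q \right)} = -70 + 14 q$ ($I{\left(q \right)} = 14 \left(-5 + q\right) = -70 + 14 q$)
$\frac{18872 - 246706}{l{\left(-275,-50 \right)} + 39213} - I{\left(551 \right)} = \frac{18872 - 246706}{\left(\left(-50\right)^{2} - -49225 - -8950 - -13750\right) + 39213} - \left(-70 + 14 \cdot 551\right) = - \frac{227834}{\left(2500 + 49225 + 8950 + 13750\right) + 39213} - \left(-70 + 7714\right) = - \frac{227834}{74425 + 39213} - 7644 = - \frac{227834}{113638} - 7644 = \left(-227834\right) \frac{1}{113638} - 7644 = - \frac{113917}{56819} - 7644 = - \frac{434438353}{56819}$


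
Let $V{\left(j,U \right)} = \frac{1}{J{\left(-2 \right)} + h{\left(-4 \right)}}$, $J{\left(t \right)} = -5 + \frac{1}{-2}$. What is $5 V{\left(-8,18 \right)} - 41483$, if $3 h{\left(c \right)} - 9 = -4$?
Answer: $- \frac{954139}{23} \approx -41484.0$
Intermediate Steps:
$h{\left(c \right)} = \frac{5}{3}$ ($h{\left(c \right)} = 3 + \frac{1}{3} \left(-4\right) = 3 - \frac{4}{3} = \frac{5}{3}$)
$J{\left(t \right)} = - \frac{11}{2}$ ($J{\left(t \right)} = -5 - \frac{1}{2} = - \frac{11}{2}$)
$V{\left(j,U \right)} = - \frac{6}{23}$ ($V{\left(j,U \right)} = \frac{1}{- \frac{11}{2} + \frac{5}{3}} = \frac{1}{- \frac{23}{6}} = - \frac{6}{23}$)
$5 V{\left(-8,18 \right)} - 41483 = 5 \left(- \frac{6}{23}\right) - 41483 = - \frac{30}{23} - 41483 = - \frac{954139}{23}$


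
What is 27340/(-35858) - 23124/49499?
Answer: -1091241526/887467571 ≈ -1.2296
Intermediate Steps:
27340/(-35858) - 23124/49499 = 27340*(-1/35858) - 23124*1/49499 = -13670/17929 - 23124/49499 = -1091241526/887467571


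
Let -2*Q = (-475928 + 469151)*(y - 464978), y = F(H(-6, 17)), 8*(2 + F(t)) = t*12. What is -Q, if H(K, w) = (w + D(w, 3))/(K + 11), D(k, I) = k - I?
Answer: 31511064339/20 ≈ 1.5756e+9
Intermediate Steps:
H(K, w) = (-3 + 2*w)/(11 + K) (H(K, w) = (w + (w - 1*3))/(K + 11) = (w + (w - 3))/(11 + K) = (w + (-3 + w))/(11 + K) = (-3 + 2*w)/(11 + K))
F(t) = -2 + 3*t/2 (F(t) = -2 + (t*12)/8 = -2 + (12*t)/8 = -2 + 3*t/2)
y = 73/10 (y = -2 + 3*((-3 + 2*17)/(11 - 6))/2 = -2 + 3*((-3 + 34)/5)/2 = -2 + 3*((1/5)*31)/2 = -2 + (3/2)*(31/5) = -2 + 93/10 = 73/10 ≈ 7.3000)
Q = -31511064339/20 (Q = -(-475928 + 469151)*(73/10 - 464978)/2 = -(-6777)*(-4649707)/(2*10) = -1/2*31511064339/10 = -31511064339/20 ≈ -1.5756e+9)
-Q = -1*(-31511064339/20) = 31511064339/20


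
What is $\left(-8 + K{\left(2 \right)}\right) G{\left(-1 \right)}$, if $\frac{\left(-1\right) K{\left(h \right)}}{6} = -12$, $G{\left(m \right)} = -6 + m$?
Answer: $-448$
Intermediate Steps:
$K{\left(h \right)} = 72$ ($K{\left(h \right)} = \left(-6\right) \left(-12\right) = 72$)
$\left(-8 + K{\left(2 \right)}\right) G{\left(-1 \right)} = \left(-8 + 72\right) \left(-6 - 1\right) = 64 \left(-7\right) = -448$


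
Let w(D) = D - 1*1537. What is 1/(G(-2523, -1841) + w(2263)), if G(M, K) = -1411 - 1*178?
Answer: -1/863 ≈ -0.0011587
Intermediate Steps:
w(D) = -1537 + D (w(D) = D - 1537 = -1537 + D)
G(M, K) = -1589 (G(M, K) = -1411 - 178 = -1589)
1/(G(-2523, -1841) + w(2263)) = 1/(-1589 + (-1537 + 2263)) = 1/(-1589 + 726) = 1/(-863) = -1/863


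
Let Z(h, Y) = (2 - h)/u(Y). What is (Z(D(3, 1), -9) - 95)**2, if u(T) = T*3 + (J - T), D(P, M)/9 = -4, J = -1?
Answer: 9409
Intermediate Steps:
D(P, M) = -36 (D(P, M) = 9*(-4) = -36)
u(T) = -1 + 2*T (u(T) = T*3 + (-1 - T) = 3*T + (-1 - T) = -1 + 2*T)
Z(h, Y) = (2 - h)/(-1 + 2*Y)
(Z(D(3, 1), -9) - 95)**2 = ((2 - 1*(-36))/(-1 + 2*(-9)) - 95)**2 = ((2 + 36)/(-1 - 18) - 95)**2 = (38/(-19) - 95)**2 = (-1/19*38 - 95)**2 = (-2 - 95)**2 = (-97)**2 = 9409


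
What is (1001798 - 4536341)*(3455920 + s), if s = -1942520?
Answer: -5349177376200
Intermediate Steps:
(1001798 - 4536341)*(3455920 + s) = (1001798 - 4536341)*(3455920 - 1942520) = -3534543*1513400 = -5349177376200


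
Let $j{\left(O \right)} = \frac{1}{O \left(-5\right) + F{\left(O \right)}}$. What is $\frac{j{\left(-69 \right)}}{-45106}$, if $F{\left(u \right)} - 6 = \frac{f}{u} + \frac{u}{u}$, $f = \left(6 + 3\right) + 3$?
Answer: $- \frac{23}{364997752} \approx -6.3014 \cdot 10^{-8}$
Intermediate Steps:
$f = 12$ ($f = 9 + 3 = 12$)
$F{\left(u \right)} = 7 + \frac{12}{u}$ ($F{\left(u \right)} = 6 + \left(\frac{12}{u} + \frac{u}{u}\right) = 6 + \left(\frac{12}{u} + 1\right) = 6 + \left(1 + \frac{12}{u}\right) = 7 + \frac{12}{u}$)
$j{\left(O \right)} = \frac{1}{7 - 5 O + \frac{12}{O}}$ ($j{\left(O \right)} = \frac{1}{O \left(-5\right) + \left(7 + \frac{12}{O}\right)} = \frac{1}{- 5 O + \left(7 + \frac{12}{O}\right)} = \frac{1}{7 - 5 O + \frac{12}{O}}$)
$\frac{j{\left(-69 \right)}}{-45106} = \frac{\left(-69\right) \frac{1}{12 - 69 \left(7 - -345\right)}}{-45106} = - \frac{69}{12 - 69 \left(7 + 345\right)} \left(- \frac{1}{45106}\right) = - \frac{69}{12 - 24288} \left(- \frac{1}{45106}\right) = - \frac{69}{-24276} \left(- \frac{1}{45106}\right) = \left(-69\right) \left(- \frac{1}{24276}\right) \left(- \frac{1}{45106}\right) = \frac{23}{8092} \left(- \frac{1}{45106}\right) = - \frac{23}{364997752}$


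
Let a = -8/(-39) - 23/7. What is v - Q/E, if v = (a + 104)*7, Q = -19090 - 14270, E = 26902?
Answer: 371239021/524589 ≈ 707.68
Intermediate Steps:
a = -841/273 (a = -8*(-1/39) - 23*⅐ = 8/39 - 23/7 = -841/273 ≈ -3.0806)
Q = -33360
v = 27551/39 (v = (-841/273 + 104)*7 = (27551/273)*7 = 27551/39 ≈ 706.44)
v - Q/E = 27551/39 - (-33360)/26902 = 27551/39 - 1*(-16680/13451) = 27551/39 + 16680/13451 = 371239021/524589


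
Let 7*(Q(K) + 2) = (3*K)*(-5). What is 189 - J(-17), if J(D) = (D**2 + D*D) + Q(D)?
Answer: -2964/7 ≈ -423.43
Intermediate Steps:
Q(K) = -2 - 15*K/7 (Q(K) = -2 + ((3*K)*(-5))/7 = -2 + (-15*K)/7 = -2 - 15*K/7)
J(D) = -2 + 2*D**2 - 15*D/7 (J(D) = (D**2 + D*D) + (-2 - 15*D/7) = (D**2 + D**2) + (-2 - 15*D/7) = 2*D**2 + (-2 - 15*D/7) = -2 + 2*D**2 - 15*D/7)
189 - J(-17) = 189 - (-2 + 2*(-17)**2 - 15/7*(-17)) = 189 - (-2 + 2*289 + 255/7) = 189 - (-2 + 578 + 255/7) = 189 - 1*4287/7 = 189 - 4287/7 = -2964/7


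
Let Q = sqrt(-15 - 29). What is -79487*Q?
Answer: -158974*I*sqrt(11) ≈ -5.2726e+5*I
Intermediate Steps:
Q = 2*I*sqrt(11) (Q = sqrt(-44) = 2*I*sqrt(11) ≈ 6.6332*I)
-79487*Q = -158974*I*sqrt(11)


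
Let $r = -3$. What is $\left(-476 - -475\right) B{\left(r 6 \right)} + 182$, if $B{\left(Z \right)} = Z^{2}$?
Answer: $-142$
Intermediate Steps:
$\left(-476 - -475\right) B{\left(r 6 \right)} + 182 = \left(-476 - -475\right) \left(\left(-3\right) 6\right)^{2} + 182 = \left(-476 + 475\right) \left(-18\right)^{2} + 182 = \left(-1\right) 324 + 182 = -324 + 182 = -142$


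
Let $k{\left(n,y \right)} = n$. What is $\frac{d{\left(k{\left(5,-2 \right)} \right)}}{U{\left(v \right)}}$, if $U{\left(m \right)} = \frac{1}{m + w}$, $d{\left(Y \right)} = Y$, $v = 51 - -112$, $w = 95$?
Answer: $1290$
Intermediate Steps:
$v = 163$ ($v = 51 + 112 = 163$)
$U{\left(m \right)} = \frac{1}{95 + m}$ ($U{\left(m \right)} = \frac{1}{m + 95} = \frac{1}{95 + m}$)
$\frac{d{\left(k{\left(5,-2 \right)} \right)}}{U{\left(v \right)}} = \frac{5}{\frac{1}{95 + 163}} = \frac{5}{\frac{1}{258}} = 5 \frac{1}{\frac{1}{258}} = 5 \cdot 258 = 1290$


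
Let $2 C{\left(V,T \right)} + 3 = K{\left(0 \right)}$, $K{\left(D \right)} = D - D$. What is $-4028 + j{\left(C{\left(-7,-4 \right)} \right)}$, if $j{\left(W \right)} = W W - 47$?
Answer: $- \frac{16291}{4} \approx -4072.8$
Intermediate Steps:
$K{\left(D \right)} = 0$
$C{\left(V,T \right)} = - \frac{3}{2}$ ($C{\left(V,T \right)} = - \frac{3}{2} + \frac{1}{2} \cdot 0 = - \frac{3}{2} + 0 = - \frac{3}{2}$)
$j{\left(W \right)} = -47 + W^{2}$ ($j{\left(W \right)} = W^{2} - 47 = -47 + W^{2}$)
$-4028 + j{\left(C{\left(-7,-4 \right)} \right)} = -4028 - \left(47 - \left(- \frac{3}{2}\right)^{2}\right) = -4028 + \left(-47 + \frac{9}{4}\right) = -4028 - \frac{179}{4} = - \frac{16291}{4}$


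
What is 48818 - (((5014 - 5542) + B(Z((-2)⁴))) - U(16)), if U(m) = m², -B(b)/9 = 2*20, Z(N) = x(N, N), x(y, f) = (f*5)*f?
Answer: 49962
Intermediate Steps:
x(y, f) = 5*f² (x(y, f) = (5*f)*f = 5*f²)
Z(N) = 5*N²
B(b) = -360 (B(b) = -18*20 = -9*40 = -360)
48818 - (((5014 - 5542) + B(Z((-2)⁴))) - U(16)) = 48818 - (((5014 - 5542) - 360) - 1*16²) = 48818 - ((-528 - 360) - 1*256) = 48818 - (-888 - 256) = 48818 - 1*(-1144) = 48818 + 1144 = 49962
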